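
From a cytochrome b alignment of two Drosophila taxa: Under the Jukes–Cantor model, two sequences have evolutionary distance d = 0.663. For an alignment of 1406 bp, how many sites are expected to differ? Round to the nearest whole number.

619

Invert JC69: p = (3/4)(1 − e^(−4d/3)) = 0.75 × (1 − e^(-0.884)) = 0.75 × (1 − 0.413127) = 0.440155.
Expected differing sites = pL ≈ 0.440155 × 1406 = 618.85793 ≈ 619.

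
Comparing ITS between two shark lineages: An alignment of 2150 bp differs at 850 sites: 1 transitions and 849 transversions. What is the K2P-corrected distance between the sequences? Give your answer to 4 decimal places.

P = 1/2150 ≈ 0.000465 and Q = 849/2150 ≈ 0.394884.
Under the Kimura two-parameter model, d = −½ ln(1 − 2P − Q) − ¼ ln(1 − 2Q).
1 − 2P − Q = 0.604186, giving −½ ln(0.604186) = 0.251937.
1 − 2Q = 0.210232, giving −¼ ln(0.210232) = 0.389886.
d = 0.251937 + 0.389886 = 0.641823.

0.6418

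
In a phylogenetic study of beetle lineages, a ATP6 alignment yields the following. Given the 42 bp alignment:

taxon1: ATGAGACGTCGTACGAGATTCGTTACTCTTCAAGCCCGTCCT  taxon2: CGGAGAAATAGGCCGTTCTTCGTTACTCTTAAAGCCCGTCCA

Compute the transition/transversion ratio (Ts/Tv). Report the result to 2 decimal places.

0.09

Transitions are A↔G and C↔T; transversions are all other mismatches.
Transitions: 1. Transversions: 11.
R = 1/11 = 0.090909… ≈ 0.09 (to 2 d.p.).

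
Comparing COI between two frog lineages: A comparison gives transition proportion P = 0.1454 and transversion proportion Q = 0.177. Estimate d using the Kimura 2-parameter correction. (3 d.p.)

Under the Kimura two-parameter model, d = −½ ln(1 − 2P − Q) − ¼ ln(1 − 2Q).
1 − 2P − Q = 0.5322, giving −½ ln(0.5322) = 0.315368.
1 − 2Q = 0.646, giving −¼ ln(0.646) = 0.109239.
d = 0.315368 + 0.109239 = 0.424607.

0.425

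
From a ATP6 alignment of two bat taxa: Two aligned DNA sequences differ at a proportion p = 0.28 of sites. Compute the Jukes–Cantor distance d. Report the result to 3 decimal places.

d = −(3/4) ln(1 − 4p/3) = −0.75 ln(1 − 0.373333) = −0.75 ln(0.626667)
  = −0.75 × (-0.467340) = 0.350505 substitutions/site.

0.351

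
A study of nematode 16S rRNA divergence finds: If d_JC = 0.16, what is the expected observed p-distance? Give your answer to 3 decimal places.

0.144

p = (3/4)(1 − e^(−4d/3)) = 0.75 × (1 − e^(-0.213333)) = 0.75 × (1 − 0.807887) = 0.144085.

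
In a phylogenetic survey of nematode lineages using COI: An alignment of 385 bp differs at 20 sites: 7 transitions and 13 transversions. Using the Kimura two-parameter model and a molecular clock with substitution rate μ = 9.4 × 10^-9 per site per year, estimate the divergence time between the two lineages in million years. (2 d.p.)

2.86

P = 7/385 ≈ 0.018182 and Q = 13/385 ≈ 0.033766.
Under the Kimura two-parameter model, d = −½ ln(1 − 2P − Q) − ¼ ln(1 − 2Q).
1 − 2P − Q = 0.92987, giving −½ ln(0.92987) = 0.036355.
1 − 2Q = 0.932468, giving −¼ ln(0.932468) = 0.017480.
d = 0.036355 + 0.017480 = 0.053835.
Under a molecular clock d = 2μt, so t = d/(2μ) = 0.053835 / (2 × 9.4 × 10^-9) = 2.86 million years.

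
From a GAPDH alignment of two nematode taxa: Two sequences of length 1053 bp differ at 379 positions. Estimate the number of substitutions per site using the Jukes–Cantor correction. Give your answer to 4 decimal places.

p = 379/1053 ≈ 0.359924.
d = −(3/4) ln(1 − 4p/3) = −0.75 ln(1 − 0.479899) = −0.75 ln(0.520101)
  = −0.75 × (-0.653732) = 0.490299 substitutions/site.

0.4903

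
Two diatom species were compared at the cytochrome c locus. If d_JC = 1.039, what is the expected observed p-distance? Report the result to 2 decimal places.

0.56

p = (3/4)(1 − e^(−4d/3)) = 0.75 × (1 − e^(-1.385333)) = 0.75 × (1 − 0.250240) = 0.562320.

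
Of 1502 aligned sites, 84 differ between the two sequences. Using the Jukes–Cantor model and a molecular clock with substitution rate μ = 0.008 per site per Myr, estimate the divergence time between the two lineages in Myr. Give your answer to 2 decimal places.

3.63

p = 84/1502 ≈ 0.055925.
d = −(3/4) ln(1 − 4p/3) = −0.75 ln(1 − 0.074567) = −0.75 ln(0.925433)
  = −0.75 × (-0.077494) = 0.058121 substitutions/site.
Under a molecular clock d = 2μt, so t = d/(2μ) = 0.058121 / (2 × 0.008) = 3.63 Myr.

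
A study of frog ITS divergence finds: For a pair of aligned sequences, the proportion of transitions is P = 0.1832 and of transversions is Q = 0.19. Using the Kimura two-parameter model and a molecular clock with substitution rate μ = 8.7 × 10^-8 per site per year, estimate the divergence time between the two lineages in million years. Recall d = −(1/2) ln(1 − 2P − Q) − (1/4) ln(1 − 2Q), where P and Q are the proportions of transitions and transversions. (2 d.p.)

Under the Kimura two-parameter model, d = −½ ln(1 − 2P − Q) − ¼ ln(1 − 2Q).
1 − 2P − Q = 0.4436, giving −½ ln(0.4436) = 0.406416.
1 − 2Q = 0.62, giving −¼ ln(0.62) = 0.119509.
d = 0.406416 + 0.119509 = 0.525925.
Under a molecular clock d = 2μt, so t = d/(2μ) = 0.525925 / (2 × 8.7 × 10^-8) = 3.02 million years.

3.02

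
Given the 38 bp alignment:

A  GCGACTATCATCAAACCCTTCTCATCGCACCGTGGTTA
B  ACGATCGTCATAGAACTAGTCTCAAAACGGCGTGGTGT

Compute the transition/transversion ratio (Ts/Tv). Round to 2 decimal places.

1.00

Transitions are A↔G and C↔T; transversions are all other mismatches.
Transitions: 8. Transversions: 8.
R = 8/8 = 1.00.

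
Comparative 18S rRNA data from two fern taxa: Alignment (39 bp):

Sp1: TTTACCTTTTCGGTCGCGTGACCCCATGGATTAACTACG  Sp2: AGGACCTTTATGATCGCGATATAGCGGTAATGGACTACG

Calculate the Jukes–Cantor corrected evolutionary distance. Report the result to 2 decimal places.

0.65

The sequences differ at 17 of 39 sites, so p = 17/39 ≈ 0.435897.
d = −(3/4) ln(1 − 4p/3) = −0.75 ln(1 − 0.581196) = −0.75 ln(0.418804)
  = −0.75 × (-0.870352) = 0.652764 substitutions/site.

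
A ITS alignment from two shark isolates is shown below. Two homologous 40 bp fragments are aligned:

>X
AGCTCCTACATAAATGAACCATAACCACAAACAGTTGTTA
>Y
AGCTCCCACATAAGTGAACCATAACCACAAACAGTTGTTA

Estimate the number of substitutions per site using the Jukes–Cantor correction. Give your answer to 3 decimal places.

0.052

The sequences differ at 2 of 40 sites (7, 14), so p = 2/40 = 0.05.
d = −(3/4) ln(1 − 4p/3) = −0.75 ln(1 − 0.066667) = −0.75 ln(0.933333)
  = −0.75 × (-0.068993) = 0.051745 substitutions/site.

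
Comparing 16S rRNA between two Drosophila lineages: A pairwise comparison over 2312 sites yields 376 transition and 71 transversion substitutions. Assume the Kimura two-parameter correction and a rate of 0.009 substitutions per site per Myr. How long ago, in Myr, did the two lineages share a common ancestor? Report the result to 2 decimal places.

13.10

P = 376/2312 ≈ 0.16263 and Q = 71/2312 ≈ 0.030709.
Under the Kimura two-parameter model, d = −½ ln(1 − 2P − Q) − ¼ ln(1 − 2Q).
1 − 2P − Q = 0.644031, giving −½ ln(0.644031) = 0.220004.
1 − 2Q = 0.938582, giving −¼ ln(0.938582) = 0.015846.
d = 0.220004 + 0.015846 = 0.235850.
Under a molecular clock d = 2μt, so t = d/(2μ) = 0.235850 / (2 × 0.009) = 13.10 Myr.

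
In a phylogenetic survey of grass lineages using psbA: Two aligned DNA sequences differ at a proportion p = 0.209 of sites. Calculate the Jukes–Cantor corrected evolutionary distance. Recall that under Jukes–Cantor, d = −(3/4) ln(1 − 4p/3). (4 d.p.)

0.2450

d = −(3/4) ln(1 − 4p/3) = −0.75 ln(1 − 0.278667) = −0.75 ln(0.721333)
  = −0.75 × (-0.326654) = 0.244991 substitutions/site.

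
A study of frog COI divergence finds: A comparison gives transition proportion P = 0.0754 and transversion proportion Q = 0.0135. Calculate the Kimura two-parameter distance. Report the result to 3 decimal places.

0.097

Under the Kimura two-parameter model, d = −½ ln(1 − 2P − Q) − ¼ ln(1 − 2Q).
1 − 2P − Q = 0.8357, giving −½ ln(0.8357) = 0.089743.
1 − 2Q = 0.973, giving −¼ ln(0.973) = 0.006843.
d = 0.089743 + 0.006843 = 0.096586.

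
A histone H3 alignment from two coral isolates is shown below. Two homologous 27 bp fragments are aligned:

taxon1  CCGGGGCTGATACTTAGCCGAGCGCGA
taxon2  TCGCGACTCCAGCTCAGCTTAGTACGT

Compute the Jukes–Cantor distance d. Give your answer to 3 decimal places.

The sequences differ at 13 of 27 sites, so p = 13/27 ≈ 0.481481.
d = −(3/4) ln(1 − 4p/3) = −0.75 ln(1 − 0.641975) = −0.75 ln(0.358025)
  = −0.75 × (-1.027152) = 0.770364 substitutions/site.

0.770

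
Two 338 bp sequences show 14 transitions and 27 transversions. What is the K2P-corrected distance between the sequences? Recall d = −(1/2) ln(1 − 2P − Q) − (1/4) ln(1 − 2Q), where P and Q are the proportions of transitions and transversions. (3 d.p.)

P = 14/338 ≈ 0.04142 and Q = 27/338 ≈ 0.079882.
Under the Kimura two-parameter model, d = −½ ln(1 − 2P − Q) − ¼ ln(1 − 2Q).
1 − 2P − Q = 0.837278, giving −½ ln(0.837278) = 0.088800.
1 − 2Q = 0.840236, giving −¼ ln(0.840236) = 0.043518.
d = 0.088800 + 0.043518 = 0.132318.

0.132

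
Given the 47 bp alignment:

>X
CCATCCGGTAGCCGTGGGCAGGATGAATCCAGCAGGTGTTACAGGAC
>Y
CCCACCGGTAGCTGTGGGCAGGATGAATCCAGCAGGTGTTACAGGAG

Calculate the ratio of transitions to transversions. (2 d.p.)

Transitions are A↔G and C↔T; transversions are all other mismatches.
Transitions: 1. Transversions: 3.
R = 1/3 = 0.333333… ≈ 0.33 (to 2 d.p.).

0.33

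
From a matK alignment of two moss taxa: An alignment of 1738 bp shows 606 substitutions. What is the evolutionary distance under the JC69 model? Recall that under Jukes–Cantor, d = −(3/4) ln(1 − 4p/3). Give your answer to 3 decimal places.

0.469

p = 606/1738 ≈ 0.348677.
d = −(3/4) ln(1 − 4p/3) = −0.75 ln(1 − 0.464903) = −0.75 ln(0.535097)
  = −0.75 × (-0.625307) = 0.468980 substitutions/site.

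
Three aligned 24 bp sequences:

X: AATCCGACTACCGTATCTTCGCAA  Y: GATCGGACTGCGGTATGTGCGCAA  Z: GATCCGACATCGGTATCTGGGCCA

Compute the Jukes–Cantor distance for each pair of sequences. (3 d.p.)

X–Y: 6/24 sites differ → p = 0.25, d = −0.75 ln(1 − 0.333333) = 0.304098 ≈ 0.304.
X–Z: 7/24 sites differ → p ≈ 0.291667, d = −0.75 ln(1 − 0.388889) = 0.369358 ≈ 0.369.
Y–Z: 6/24 sites differ → p = 0.25, d = −0.75 ln(1 − 0.333333) = 0.304098 ≈ 0.304.

d(X,Y) = 0.304, d(X,Z) = 0.369, d(Y,Z) = 0.304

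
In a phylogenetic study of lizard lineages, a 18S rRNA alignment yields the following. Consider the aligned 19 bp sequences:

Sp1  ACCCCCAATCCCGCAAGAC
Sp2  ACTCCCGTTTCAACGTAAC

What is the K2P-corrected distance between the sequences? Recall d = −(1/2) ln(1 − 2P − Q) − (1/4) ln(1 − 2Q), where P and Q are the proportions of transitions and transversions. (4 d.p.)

0.8739

Of 19 sites, 6 differences are transitions and 3 are transversions, so P = 6/19 ≈ 0.315789 and Q = 3/19 ≈ 0.157895.
Under the Kimura two-parameter model, d = −½ ln(1 − 2P − Q) − ¼ ln(1 − 2Q).
1 − 2P − Q = 0.210527, giving −½ ln(0.210527) = 0.779071.
1 − 2Q = 0.68421, giving −¼ ln(0.68421) = 0.094873.
d = 0.779071 + 0.094873 = 0.873944.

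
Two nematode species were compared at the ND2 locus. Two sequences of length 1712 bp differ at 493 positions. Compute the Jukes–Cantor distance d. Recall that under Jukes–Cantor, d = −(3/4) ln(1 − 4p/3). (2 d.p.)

p = 493/1712 ≈ 0.287967.
d = −(3/4) ln(1 − 4p/3) = −0.75 ln(1 − 0.383956) = −0.75 ln(0.616044)
  = −0.75 × (-0.484437) = 0.363328 substitutions/site.

0.36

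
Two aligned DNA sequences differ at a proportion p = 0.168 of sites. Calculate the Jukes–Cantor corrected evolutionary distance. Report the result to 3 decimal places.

d = −(3/4) ln(1 − 4p/3) = −0.75 ln(1 − 0.224) = −0.75 ln(0.776)
  = −0.75 × (-0.253603) = 0.190202 substitutions/site.

0.190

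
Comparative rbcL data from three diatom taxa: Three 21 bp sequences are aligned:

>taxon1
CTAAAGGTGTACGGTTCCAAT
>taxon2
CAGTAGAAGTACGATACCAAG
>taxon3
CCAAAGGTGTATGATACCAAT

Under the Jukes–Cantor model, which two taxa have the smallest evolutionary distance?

taxon1 and taxon3

taxon1–taxon2: 8/21 differ, p = 0.381, d = 0.532.
taxon1–taxon3: 4/21 differ, p = 0.190, d = 0.220.
taxon2–taxon3: 7/21 differ, p = 0.333, d = 0.441.
The smallest distance is between taxon1 and taxon3.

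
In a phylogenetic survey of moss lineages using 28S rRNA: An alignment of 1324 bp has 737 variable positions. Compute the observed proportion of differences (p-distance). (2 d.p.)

0.56

p = 737/1324 = 0.556646… ≈ 0.56 (to 2 d.p.).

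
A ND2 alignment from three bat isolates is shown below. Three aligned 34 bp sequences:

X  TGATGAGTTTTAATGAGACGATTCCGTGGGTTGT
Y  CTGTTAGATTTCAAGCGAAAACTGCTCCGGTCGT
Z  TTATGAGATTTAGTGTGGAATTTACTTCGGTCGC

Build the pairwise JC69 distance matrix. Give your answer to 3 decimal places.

d(X,Y) = 0.741, d(X,Z) = 0.535, d(Y,Z) = 0.535

X–Y: 16/34 sites differ → p ≈ 0.470588, d = −0.75 ln(1 − 0.627451) = 0.740540 ≈ 0.741.
X–Z: 13/34 sites differ → p ≈ 0.382353, d = −0.75 ln(1 − 0.509804) = 0.534712 ≈ 0.535.
Y–Z: 13/34 sites differ → p ≈ 0.382353, d = −0.75 ln(1 − 0.509804) = 0.534712 ≈ 0.535.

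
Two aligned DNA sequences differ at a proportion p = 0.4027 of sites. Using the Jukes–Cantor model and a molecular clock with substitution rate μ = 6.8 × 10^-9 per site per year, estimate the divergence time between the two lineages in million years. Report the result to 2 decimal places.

d = −(3/4) ln(1 − 4p/3) = −0.75 ln(1 − 0.536933) = −0.75 ln(0.463067)
  = −0.75 × (-0.769884) = 0.577413 substitutions/site.
Under a molecular clock d = 2μt, so t = d/(2μ) = 0.577413 / (2 × 6.8 × 10^-9) = 42.46 million years.

42.46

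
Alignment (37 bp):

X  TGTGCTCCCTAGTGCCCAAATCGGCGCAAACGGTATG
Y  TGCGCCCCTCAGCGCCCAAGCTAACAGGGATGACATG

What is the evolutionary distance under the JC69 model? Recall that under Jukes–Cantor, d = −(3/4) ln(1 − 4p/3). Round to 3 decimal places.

0.711

The sequences differ at 17 of 37 sites, so p = 17/37 ≈ 0.459459.
d = −(3/4) ln(1 − 4p/3) = −0.75 ln(1 − 0.612612) = −0.75 ln(0.387388)
  = −0.75 × (-0.948329) = 0.711247 substitutions/site.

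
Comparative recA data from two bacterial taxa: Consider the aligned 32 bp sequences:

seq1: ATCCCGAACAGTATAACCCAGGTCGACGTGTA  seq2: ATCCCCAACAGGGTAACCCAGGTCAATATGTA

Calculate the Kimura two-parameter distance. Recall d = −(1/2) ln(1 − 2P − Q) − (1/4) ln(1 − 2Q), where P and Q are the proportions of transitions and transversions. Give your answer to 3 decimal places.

0.221

Of 32 sites, 4 differences are transitions and 2 are transversions, so P = 4/32 = 0.125 and Q = 2/32 = 0.0625.
Under the Kimura two-parameter model, d = −½ ln(1 − 2P − Q) − ¼ ln(1 − 2Q).
1 − 2P − Q = 0.6875, giving −½ ln(0.6875) = 0.187347.
1 − 2Q = 0.875, giving −¼ ln(0.875) = 0.033383.
d = 0.187347 + 0.033383 = 0.220730.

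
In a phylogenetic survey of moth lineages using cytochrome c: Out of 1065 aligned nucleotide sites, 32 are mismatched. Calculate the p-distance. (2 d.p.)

0.03

p = 32/1065 = 0.030046… ≈ 0.03 (to 2 d.p.).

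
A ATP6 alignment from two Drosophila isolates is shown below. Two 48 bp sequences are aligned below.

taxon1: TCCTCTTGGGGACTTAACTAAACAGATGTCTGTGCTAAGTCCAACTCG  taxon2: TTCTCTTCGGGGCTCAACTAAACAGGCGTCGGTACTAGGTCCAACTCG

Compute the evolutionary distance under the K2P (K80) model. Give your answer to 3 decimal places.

Of 48 sites, 7 differences are transitions and 2 are transversions, so P = 7/48 ≈ 0.145833 and Q = 2/48 ≈ 0.041667.
Under the Kimura two-parameter model, d = −½ ln(1 − 2P − Q) − ¼ ln(1 − 2Q).
1 − 2P − Q = 0.666667, giving −½ ln(0.666667) = 0.202732.
1 − 2Q = 0.916666, giving −¼ ln(0.916666) = 0.021753.
d = 0.202732 + 0.021753 = 0.224485.

0.224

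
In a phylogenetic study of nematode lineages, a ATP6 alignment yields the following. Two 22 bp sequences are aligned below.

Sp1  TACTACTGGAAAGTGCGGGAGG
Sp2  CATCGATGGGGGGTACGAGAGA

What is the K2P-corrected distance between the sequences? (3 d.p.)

1.569

Of 22 sites, 10 differences are transitions and 1 are transversions, so P = 10/22 ≈ 0.454545 and Q = 1/22 ≈ 0.045455.
Under the Kimura two-parameter model, d = −½ ln(1 − 2P − Q) − ¼ ln(1 − 2Q).
1 − 2P − Q = 0.045455, giving −½ ln(0.045455) = 1.545516.
1 − 2Q = 0.90909, giving −¼ ln(0.90909) = 0.023828.
d = 1.545516 + 0.023828 = 1.569344.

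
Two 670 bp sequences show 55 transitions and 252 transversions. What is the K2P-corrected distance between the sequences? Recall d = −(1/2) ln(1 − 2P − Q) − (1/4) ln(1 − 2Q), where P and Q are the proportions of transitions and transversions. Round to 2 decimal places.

0.74

P = 55/670 ≈ 0.08209 and Q = 252/670 ≈ 0.376119.
Under the Kimura two-parameter model, d = −½ ln(1 − 2P − Q) − ¼ ln(1 − 2Q).
1 − 2P − Q = 0.459701, giving −½ ln(0.459701) = 0.388590.
1 − 2Q = 0.247762, giving −¼ ln(0.247762) = 0.348822.
d = 0.388590 + 0.348822 = 0.737412.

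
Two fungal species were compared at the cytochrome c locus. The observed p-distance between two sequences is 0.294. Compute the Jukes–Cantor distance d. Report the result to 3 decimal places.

d = −(3/4) ln(1 − 4p/3) = −0.75 ln(1 − 0.392) = −0.75 ln(0.608)
  = −0.75 × (-0.497580) = 0.373185 substitutions/site.

0.373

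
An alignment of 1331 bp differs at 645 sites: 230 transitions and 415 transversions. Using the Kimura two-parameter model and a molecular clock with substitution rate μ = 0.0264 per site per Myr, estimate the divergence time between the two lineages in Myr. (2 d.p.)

P = 230/1331 ≈ 0.172802 and Q = 415/1331 ≈ 0.311796.
Under the Kimura two-parameter model, d = −½ ln(1 − 2P − Q) − ¼ ln(1 − 2Q).
1 − 2P − Q = 0.3426, giving −½ ln(0.3426) = 0.535596.
1 − 2Q = 0.376408, giving −¼ ln(0.376408) = 0.244270.
d = 0.535596 + 0.244270 = 0.779866.
Under a molecular clock d = 2μt, so t = d/(2μ) = 0.779866 / (2 × 0.0264) = 14.77 Myr.

14.77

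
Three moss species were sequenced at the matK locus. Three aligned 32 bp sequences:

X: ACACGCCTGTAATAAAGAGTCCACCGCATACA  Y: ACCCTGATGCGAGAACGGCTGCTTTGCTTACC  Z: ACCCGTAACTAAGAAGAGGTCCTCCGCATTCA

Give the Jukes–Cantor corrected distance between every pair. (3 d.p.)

d(X,Y) = 0.824, d(X,Z) = 0.460, d(Y,Z) = 0.736

X–Y: 16/32 sites differ → p = 0.5, d = −0.75 ln(1 − 0.666667) = 0.823960 ≈ 0.824.
X–Z: 11/32 sites differ → p = 0.34375, d = −0.75 ln(1 − 0.458333) = 0.459828 ≈ 0.460.
Y–Z: 15/32 sites differ → p = 0.46875, d = −0.75 ln(1 − 0.625) = 0.735622 ≈ 0.736.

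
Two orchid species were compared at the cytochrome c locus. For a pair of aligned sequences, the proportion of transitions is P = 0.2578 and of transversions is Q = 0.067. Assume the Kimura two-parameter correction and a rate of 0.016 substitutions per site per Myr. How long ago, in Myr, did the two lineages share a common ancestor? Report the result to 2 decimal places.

Under the Kimura two-parameter model, d = −½ ln(1 − 2P − Q) − ¼ ln(1 − 2Q).
1 − 2P − Q = 0.4174, giving −½ ln(0.4174) = 0.436855.
1 − 2Q = 0.866, giving −¼ ln(0.866) = 0.035968.
d = 0.436855 + 0.035968 = 0.472823.
Under a molecular clock d = 2μt, so t = d/(2μ) = 0.472823 / (2 × 0.016) = 14.78 Myr.

14.78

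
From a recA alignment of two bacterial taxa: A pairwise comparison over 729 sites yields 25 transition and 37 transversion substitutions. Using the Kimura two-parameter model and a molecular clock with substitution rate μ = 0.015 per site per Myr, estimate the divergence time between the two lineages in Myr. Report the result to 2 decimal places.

3.01

P = 25/729 ≈ 0.034294 and Q = 37/729 ≈ 0.050754.
Under the Kimura two-parameter model, d = −½ ln(1 − 2P − Q) − ¼ ln(1 − 2Q).
1 − 2P − Q = 0.880658, giving −½ ln(0.880658) = 0.063543.
1 − 2Q = 0.898492, giving −¼ ln(0.898492) = 0.026759.
d = 0.063543 + 0.026759 = 0.090302.
Under a molecular clock d = 2μt, so t = d/(2μ) = 0.090302 / (2 × 0.015) = 3.01 Myr.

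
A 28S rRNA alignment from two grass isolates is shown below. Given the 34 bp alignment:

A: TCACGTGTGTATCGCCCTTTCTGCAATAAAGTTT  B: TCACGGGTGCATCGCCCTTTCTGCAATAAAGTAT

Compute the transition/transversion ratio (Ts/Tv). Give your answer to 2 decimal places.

Transitions are A↔G and C↔T; transversions are all other mismatches.
Transitions: 1. Transversions: 2.
R = 1/2 = 0.50.

0.50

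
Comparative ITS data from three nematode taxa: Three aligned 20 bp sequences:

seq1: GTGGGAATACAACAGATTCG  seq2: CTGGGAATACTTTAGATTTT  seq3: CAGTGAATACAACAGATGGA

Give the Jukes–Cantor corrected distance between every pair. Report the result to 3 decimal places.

seq1–seq2: 6/20 sites differ → p = 0.3, d = −0.75 ln(1 − 0.4) = 0.383119 ≈ 0.383.
seq1–seq3: 6/20 sites differ → p = 0.3, d = −0.75 ln(1 − 0.4) = 0.383119 ≈ 0.383.
seq2–seq3: 8/20 sites differ → p = 0.4, d = −0.75 ln(1 − 0.533333) = 0.571605 ≈ 0.572.

d(seq1,seq2) = 0.383, d(seq1,seq3) = 0.383, d(seq2,seq3) = 0.572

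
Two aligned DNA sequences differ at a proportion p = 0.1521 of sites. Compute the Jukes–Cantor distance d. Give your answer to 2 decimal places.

0.17

d = −(3/4) ln(1 − 4p/3) = −0.75 ln(1 − 0.2028) = −0.75 ln(0.7972)
  = −0.75 × (-0.226650) = 0.169988 substitutions/site.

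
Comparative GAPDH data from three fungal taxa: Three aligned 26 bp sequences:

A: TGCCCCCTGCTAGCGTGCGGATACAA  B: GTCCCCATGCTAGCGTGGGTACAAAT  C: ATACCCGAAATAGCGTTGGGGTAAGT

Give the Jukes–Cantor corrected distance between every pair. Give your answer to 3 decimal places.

d(A,B) = 0.396, d(A,C) = 0.824, d(B,C) = 0.623

A–B: 8/26 sites differ → p ≈ 0.307692, d = −0.75 ln(1 − 0.410256) = 0.396050 ≈ 0.396.
A–C: 13/26 sites differ → p = 0.5, d = −0.75 ln(1 − 0.666667) = 0.823960 ≈ 0.824.
B–C: 11/26 sites differ → p ≈ 0.423077, d = −0.75 ln(1 − 0.564103) = 0.622762 ≈ 0.623.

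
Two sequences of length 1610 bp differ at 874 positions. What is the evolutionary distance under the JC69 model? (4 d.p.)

p = 874/1610 ≈ 0.542857.
d = −(3/4) ln(1 − 4p/3) = −0.75 ln(1 − 0.723809) = −0.75 ln(0.276191)
  = −0.75 × (-1.286663) = 0.964997 substitutions/site.

0.9650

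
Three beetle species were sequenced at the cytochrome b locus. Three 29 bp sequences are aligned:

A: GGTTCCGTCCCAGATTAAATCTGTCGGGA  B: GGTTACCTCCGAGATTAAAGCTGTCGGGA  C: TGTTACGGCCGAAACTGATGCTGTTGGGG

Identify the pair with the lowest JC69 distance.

A and B

A–B: 4/29 differ, p = 0.138, d = 0.152.
A–C: 11/29 differ, p = 0.379, d = 0.529.
B–C: 9/29 differ, p = 0.310, d = 0.401.
The smallest distance is between A and B.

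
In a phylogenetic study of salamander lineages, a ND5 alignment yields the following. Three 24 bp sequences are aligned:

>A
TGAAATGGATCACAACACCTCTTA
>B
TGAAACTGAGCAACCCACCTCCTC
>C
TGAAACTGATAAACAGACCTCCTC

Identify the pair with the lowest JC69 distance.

B and C

A–B: 8/24 differ, p = 0.333, d = 0.441.
A–C: 8/24 differ, p = 0.333, d = 0.441.
B–C: 4/24 differ, p = 0.167, d = 0.188.
The smallest distance is between B and C.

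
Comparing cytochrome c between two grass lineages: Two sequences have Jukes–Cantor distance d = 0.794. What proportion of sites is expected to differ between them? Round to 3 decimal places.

0.490

p = (3/4)(1 − e^(−4d/3)) = 0.75 × (1 − e^(-1.058667)) = 0.75 × (1 − 0.346918) = 0.489812.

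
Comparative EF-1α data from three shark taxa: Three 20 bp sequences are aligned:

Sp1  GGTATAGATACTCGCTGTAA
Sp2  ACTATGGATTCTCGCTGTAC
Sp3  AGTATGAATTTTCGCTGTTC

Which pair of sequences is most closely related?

Sp1–Sp2: 5/20 differ, p = 0.250, d = 0.304.
Sp1–Sp3: 7/20 differ, p = 0.350, d = 0.471.
Sp2–Sp3: 4/20 differ, p = 0.200, d = 0.233.
The smallest distance is between Sp2 and Sp3.

Sp2 and Sp3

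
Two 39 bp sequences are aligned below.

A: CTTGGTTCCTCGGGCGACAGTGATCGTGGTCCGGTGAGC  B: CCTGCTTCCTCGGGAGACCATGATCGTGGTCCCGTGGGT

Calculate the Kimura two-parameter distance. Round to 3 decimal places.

0.241

Of 39 sites, 4 differences are transitions and 4 are transversions, so P = 4/39 ≈ 0.102564 and Q = 4/39 ≈ 0.102564.
Under the Kimura two-parameter model, d = −½ ln(1 − 2P − Q) − ¼ ln(1 − 2Q).
1 − 2P − Q = 0.692308, giving −½ ln(0.692308) = 0.183862.
1 − 2Q = 0.794872, giving −¼ ln(0.794872) = 0.057394.
d = 0.183862 + 0.057394 = 0.241256.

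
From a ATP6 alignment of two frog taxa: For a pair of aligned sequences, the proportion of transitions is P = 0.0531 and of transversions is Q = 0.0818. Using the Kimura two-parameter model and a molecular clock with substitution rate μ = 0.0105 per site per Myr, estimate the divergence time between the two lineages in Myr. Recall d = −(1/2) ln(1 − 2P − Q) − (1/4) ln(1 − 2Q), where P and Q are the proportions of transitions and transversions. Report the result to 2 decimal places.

Under the Kimura two-parameter model, d = −½ ln(1 − 2P − Q) − ¼ ln(1 − 2Q).
1 − 2P − Q = 0.812, giving −½ ln(0.812) = 0.104127.
1 − 2Q = 0.8364, giving −¼ ln(0.8364) = 0.044662.
d = 0.104127 + 0.044662 = 0.148789.
Under a molecular clock d = 2μt, so t = d/(2μ) = 0.148789 / (2 × 0.0105) = 7.09 Myr.

7.09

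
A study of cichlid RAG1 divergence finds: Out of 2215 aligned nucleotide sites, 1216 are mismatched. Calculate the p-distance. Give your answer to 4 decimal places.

0.5490

p = 1216/2215 = 0.548984… ≈ 0.5490 (to 4 d.p.).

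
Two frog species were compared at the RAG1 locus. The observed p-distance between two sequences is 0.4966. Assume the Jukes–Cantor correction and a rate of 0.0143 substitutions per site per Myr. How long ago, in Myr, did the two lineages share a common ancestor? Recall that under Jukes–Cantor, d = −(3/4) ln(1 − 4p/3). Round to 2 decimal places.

d = −(3/4) ln(1 − 4p/3) = −0.75 ln(1 − 0.662133) = −0.75 ln(0.337867)
  = −0.75 × (-1.085103) = 0.813827 substitutions/site.
Under a molecular clock d = 2μt, so t = d/(2μ) = 0.813827 / (2 × 0.0143) = 28.46 Myr.

28.46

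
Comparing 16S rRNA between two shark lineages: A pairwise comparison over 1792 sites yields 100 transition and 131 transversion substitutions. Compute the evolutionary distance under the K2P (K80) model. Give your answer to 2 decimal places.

P = 100/1792 ≈ 0.055804 and Q = 131/1792 ≈ 0.073103.
Under the Kimura two-parameter model, d = −½ ln(1 − 2P − Q) − ¼ ln(1 − 2Q).
1 − 2P − Q = 0.815289, giving −½ ln(0.815289) = 0.102106.
1 − 2Q = 0.853794, giving −¼ ln(0.853794) = 0.039516.
d = 0.102106 + 0.039516 = 0.141622.

0.14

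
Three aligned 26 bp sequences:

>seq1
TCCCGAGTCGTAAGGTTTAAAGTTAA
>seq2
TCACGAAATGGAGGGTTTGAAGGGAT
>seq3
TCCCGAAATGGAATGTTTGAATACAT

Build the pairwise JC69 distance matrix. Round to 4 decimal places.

d(seq1,seq2) = 0.5393, d(seq1,seq3) = 0.5393, d(seq2,seq3) = 0.2758

seq1–seq2: 10/26 sites differ → p ≈ 0.384615, d = −0.75 ln(1 − 0.51282) = 0.539341 ≈ 0.5393.
seq1–seq3: 10/26 sites differ → p ≈ 0.384615, d = −0.75 ln(1 − 0.51282) = 0.539341 ≈ 0.5393.
seq2–seq3: 6/26 sites differ → p ≈ 0.230769, d = −0.75 ln(1 − 0.307692) = 0.275793 ≈ 0.2758.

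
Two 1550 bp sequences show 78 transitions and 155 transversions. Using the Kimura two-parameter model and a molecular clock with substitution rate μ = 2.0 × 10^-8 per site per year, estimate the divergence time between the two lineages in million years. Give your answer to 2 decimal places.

4.19

P = 78/1550 ≈ 0.050323 and Q = 155/1550 = 0.1.
Under the Kimura two-parameter model, d = −½ ln(1 − 2P − Q) − ¼ ln(1 − 2Q).
1 − 2P − Q = 0.799354, giving −½ ln(0.799354) = 0.111976.
1 − 2Q = 0.8, giving −¼ ln(0.8) = 0.055786.
d = 0.111976 + 0.055786 = 0.167762.
Under a molecular clock d = 2μt, so t = d/(2μ) = 0.167762 / (2 × 2.0 × 10^-8) = 4.19 million years.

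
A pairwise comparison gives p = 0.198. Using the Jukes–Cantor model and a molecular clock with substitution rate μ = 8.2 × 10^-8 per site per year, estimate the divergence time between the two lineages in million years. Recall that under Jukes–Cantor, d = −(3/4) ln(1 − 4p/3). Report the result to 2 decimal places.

1.40

d = −(3/4) ln(1 − 4p/3) = −0.75 ln(1 − 0.264) = −0.75 ln(0.736)
  = −0.75 × (-0.306525) = 0.229894 substitutions/site.
Under a molecular clock d = 2μt, so t = d/(2μ) = 0.229894 / (2 × 8.2 × 10^-8) = 1.40 million years.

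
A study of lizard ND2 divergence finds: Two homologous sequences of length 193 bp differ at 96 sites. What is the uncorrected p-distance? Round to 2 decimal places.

0.50

p = 96/193 = 0.497409… ≈ 0.50 (to 2 d.p.).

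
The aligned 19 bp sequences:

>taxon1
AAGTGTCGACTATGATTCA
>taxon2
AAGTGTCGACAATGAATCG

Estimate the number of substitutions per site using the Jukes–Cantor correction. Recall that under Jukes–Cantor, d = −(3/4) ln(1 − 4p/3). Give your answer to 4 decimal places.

0.1773

The sequences differ at 3 of 19 sites (11, 16, 19), so p = 3/19 ≈ 0.157895.
d = −(3/4) ln(1 − 4p/3) = −0.75 ln(1 − 0.210527) = −0.75 ln(0.789473)
  = −0.75 × (-0.236390) = 0.177293 substitutions/site.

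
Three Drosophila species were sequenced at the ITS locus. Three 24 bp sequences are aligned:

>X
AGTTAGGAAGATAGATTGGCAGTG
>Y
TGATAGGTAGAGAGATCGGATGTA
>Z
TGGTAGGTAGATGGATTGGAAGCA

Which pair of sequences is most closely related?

X–Y: 8/24 differ, p = 0.333, d = 0.441.
X–Z: 7/24 differ, p = 0.292, d = 0.369.
Y–Z: 6/24 differ, p = 0.250, d = 0.304.
The smallest distance is between Y and Z.

Y and Z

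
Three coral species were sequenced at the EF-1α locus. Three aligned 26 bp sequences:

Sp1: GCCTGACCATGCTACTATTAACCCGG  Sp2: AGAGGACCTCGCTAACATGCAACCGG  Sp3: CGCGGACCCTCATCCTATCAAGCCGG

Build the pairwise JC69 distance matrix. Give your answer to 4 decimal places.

d(Sp1,Sp2) = 0.6228, d(Sp1,Sp3) = 0.4643, d(Sp2,Sp3) = 0.7166

Sp1–Sp2: 11/26 sites differ → p ≈ 0.423077, d = −0.75 ln(1 − 0.564103) = 0.622762 ≈ 0.6228.
Sp1–Sp3: 9/26 sites differ → p ≈ 0.346154, d = −0.75 ln(1 − 0.461539) = 0.464280 ≈ 0.4643.
Sp2–Sp3: 12/26 sites differ → p ≈ 0.461538, d = −0.75 ln(1 − 0.615384) = 0.716632 ≈ 0.7166.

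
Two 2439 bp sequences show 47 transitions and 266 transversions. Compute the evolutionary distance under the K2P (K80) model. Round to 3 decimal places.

P = 47/2439 ≈ 0.01927 and Q = 266/2439 ≈ 0.109061.
Under the Kimura two-parameter model, d = −½ ln(1 − 2P − Q) − ¼ ln(1 − 2Q).
1 − 2P − Q = 0.852399, giving −½ ln(0.852399) = 0.079850.
1 − 2Q = 0.781878, giving −¼ ln(0.781878) = 0.061514.
d = 0.079850 + 0.061514 = 0.141364.

0.141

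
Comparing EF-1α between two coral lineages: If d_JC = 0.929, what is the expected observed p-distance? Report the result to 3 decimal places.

0.533

p = (3/4)(1 − e^(−4d/3)) = 0.75 × (1 − e^(-1.238667)) = 0.75 × (1 − 0.289770) = 0.532673.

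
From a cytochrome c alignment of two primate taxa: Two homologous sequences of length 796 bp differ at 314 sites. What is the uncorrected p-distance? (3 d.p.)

0.394

p = 314/796 = 0.394472… ≈ 0.394 (to 3 d.p.).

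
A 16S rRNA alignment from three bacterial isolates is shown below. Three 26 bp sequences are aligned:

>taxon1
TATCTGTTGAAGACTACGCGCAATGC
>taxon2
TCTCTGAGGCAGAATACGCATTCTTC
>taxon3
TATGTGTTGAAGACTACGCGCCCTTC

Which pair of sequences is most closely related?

taxon1 and taxon3

taxon1–taxon2: 10/26 differ, p = 0.385, d = 0.539.
taxon1–taxon3: 4/26 differ, p = 0.154, d = 0.172.
taxon2–taxon3: 9/26 differ, p = 0.346, d = 0.464.
The smallest distance is between taxon1 and taxon3.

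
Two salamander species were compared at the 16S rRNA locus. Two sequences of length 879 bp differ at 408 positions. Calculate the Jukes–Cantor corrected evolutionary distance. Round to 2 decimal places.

0.72

p = 408/879 ≈ 0.464164.
d = −(3/4) ln(1 − 4p/3) = −0.75 ln(1 − 0.618885) = −0.75 ln(0.381115)
  = −0.75 × (-0.964654) = 0.723491 substitutions/site.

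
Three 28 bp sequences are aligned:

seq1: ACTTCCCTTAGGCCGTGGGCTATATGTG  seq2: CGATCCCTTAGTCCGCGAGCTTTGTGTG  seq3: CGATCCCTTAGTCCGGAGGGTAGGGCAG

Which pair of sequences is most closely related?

seq1–seq2: 8/28 differ, p = 0.286, d = 0.360.
seq1–seq3: 12/28 differ, p = 0.429, d = 0.635.
seq2–seq3: 9/28 differ, p = 0.321, d = 0.420.
The smallest distance is between seq1 and seq2.

seq1 and seq2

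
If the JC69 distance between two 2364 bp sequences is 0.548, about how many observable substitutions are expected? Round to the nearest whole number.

919

Invert JC69: p = (3/4)(1 − e^(−4d/3)) = 0.75 × (1 − e^(-0.730667)) = 0.75 × (1 − 0.481588) = 0.388809.
Expected differing sites = pL ≈ 0.388809 × 2364 = 919.144476 ≈ 919.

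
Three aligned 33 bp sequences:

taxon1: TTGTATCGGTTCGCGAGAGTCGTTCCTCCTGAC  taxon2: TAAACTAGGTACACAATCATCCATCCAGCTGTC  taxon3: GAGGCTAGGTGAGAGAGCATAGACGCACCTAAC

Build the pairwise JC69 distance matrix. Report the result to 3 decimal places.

taxon1–taxon2: 16/33 sites differ → p ≈ 0.484848, d = −0.75 ln(1 − 0.646464) = 0.779827 ≈ 0.780.
taxon1–taxon3: 16/33 sites differ → p ≈ 0.484848, d = −0.75 ln(1 − 0.646464) = 0.779827 ≈ 0.780.
taxon2–taxon3: 16/33 sites differ → p ≈ 0.484848, d = −0.75 ln(1 − 0.646464) = 0.779827 ≈ 0.780.

d(taxon1,taxon2) = 0.780, d(taxon1,taxon3) = 0.780, d(taxon2,taxon3) = 0.780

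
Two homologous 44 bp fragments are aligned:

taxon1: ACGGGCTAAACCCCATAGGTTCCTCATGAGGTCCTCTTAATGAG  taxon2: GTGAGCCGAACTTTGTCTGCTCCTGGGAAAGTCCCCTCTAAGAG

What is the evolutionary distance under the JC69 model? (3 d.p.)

The sequences differ at 21 of 44 sites, so p = 21/44 ≈ 0.477273.
d = −(3/4) ln(1 − 4p/3) = −0.75 ln(1 − 0.636364) = −0.75 ln(0.363636)
  = −0.75 × (-1.011602) = 0.758702 substitutions/site.

0.759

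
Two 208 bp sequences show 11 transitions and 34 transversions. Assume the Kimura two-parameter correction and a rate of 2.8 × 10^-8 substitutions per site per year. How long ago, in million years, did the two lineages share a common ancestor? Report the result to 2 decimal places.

4.57

P = 11/208 ≈ 0.052885 and Q = 34/208 ≈ 0.163462.
Under the Kimura two-parameter model, d = −½ ln(1 − 2P − Q) − ¼ ln(1 − 2Q).
1 − 2P − Q = 0.730768, giving −½ ln(0.730768) = 0.156830.
1 − 2Q = 0.673076, giving −¼ ln(0.673076) = 0.098974.
d = 0.156830 + 0.098974 = 0.255804.
Under a molecular clock d = 2μt, so t = d/(2μ) = 0.255804 / (2 × 2.8 × 10^-8) = 4.57 million years.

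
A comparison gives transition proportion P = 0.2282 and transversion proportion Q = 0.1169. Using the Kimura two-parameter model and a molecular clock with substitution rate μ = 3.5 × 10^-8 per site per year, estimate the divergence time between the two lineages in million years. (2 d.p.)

7.03

Under the Kimura two-parameter model, d = −½ ln(1 − 2P − Q) − ¼ ln(1 − 2Q).
1 − 2P − Q = 0.4267, giving −½ ln(0.4267) = 0.425837.
1 − 2Q = 0.7662, giving −¼ ln(0.7662) = 0.066578.
d = 0.425837 + 0.066578 = 0.492415.
Under a molecular clock d = 2μt, so t = d/(2μ) = 0.492415 / (2 × 3.5 × 10^-8) = 7.03 million years.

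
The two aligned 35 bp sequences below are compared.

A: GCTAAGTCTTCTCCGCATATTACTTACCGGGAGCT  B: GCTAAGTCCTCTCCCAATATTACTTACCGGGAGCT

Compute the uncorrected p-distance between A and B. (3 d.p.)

0.086

The sequences differ at 3 of 35 positions (sites 9, 15, 16).
p = 3/35 = 0.085714… ≈ 0.086 (to 3 d.p.).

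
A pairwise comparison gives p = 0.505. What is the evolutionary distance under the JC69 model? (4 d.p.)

d = −(3/4) ln(1 − 4p/3) = −0.75 ln(1 − 0.673333) = −0.75 ln(0.326667)
  = −0.75 × (-1.118814) = 0.839111 substitutions/site.

0.8391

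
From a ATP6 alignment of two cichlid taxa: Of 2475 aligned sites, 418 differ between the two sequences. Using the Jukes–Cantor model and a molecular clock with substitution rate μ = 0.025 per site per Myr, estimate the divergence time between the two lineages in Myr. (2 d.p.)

p = 418/2475 ≈ 0.168889.
d = −(3/4) ln(1 − 4p/3) = −0.75 ln(1 − 0.225185) = −0.75 ln(0.774815)
  = −0.75 × (-0.255131) = 0.191348 substitutions/site.
Under a molecular clock d = 2μt, so t = d/(2μ) = 0.191348 / (2 × 0.025) = 3.83 Myr.

3.83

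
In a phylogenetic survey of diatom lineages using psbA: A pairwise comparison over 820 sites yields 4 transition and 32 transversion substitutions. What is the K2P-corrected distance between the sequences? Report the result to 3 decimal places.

P = 4/820 ≈ 0.004878 and Q = 32/820 ≈ 0.039024.
Under the Kimura two-parameter model, d = −½ ln(1 − 2P − Q) − ¼ ln(1 − 2Q).
1 − 2P − Q = 0.95122, giving −½ ln(0.95122) = 0.025005.
1 − 2Q = 0.921952, giving −¼ ln(0.921952) = 0.020316.
d = 0.025005 + 0.020316 = 0.045321.

0.045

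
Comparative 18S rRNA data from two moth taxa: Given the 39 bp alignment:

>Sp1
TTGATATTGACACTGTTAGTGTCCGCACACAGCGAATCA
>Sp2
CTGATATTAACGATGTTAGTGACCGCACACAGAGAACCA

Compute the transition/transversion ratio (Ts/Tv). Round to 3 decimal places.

Transitions are A↔G and C↔T; transversions are all other mismatches.
Transitions: 4. Transversions: 3.
R = 4/3 = 1.333333… ≈ 1.333 (to 3 d.p.).

1.333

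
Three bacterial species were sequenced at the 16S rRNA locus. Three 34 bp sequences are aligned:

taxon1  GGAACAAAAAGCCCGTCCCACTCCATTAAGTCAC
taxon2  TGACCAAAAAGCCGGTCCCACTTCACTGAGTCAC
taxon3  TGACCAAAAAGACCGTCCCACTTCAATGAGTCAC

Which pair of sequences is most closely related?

taxon2 and taxon3

taxon1–taxon2: 6/34 differ, p = 0.176, d = 0.201.
taxon1–taxon3: 6/34 differ, p = 0.176, d = 0.201.
taxon2–taxon3: 3/34 differ, p = 0.088, d = 0.094.
The smallest distance is between taxon2 and taxon3.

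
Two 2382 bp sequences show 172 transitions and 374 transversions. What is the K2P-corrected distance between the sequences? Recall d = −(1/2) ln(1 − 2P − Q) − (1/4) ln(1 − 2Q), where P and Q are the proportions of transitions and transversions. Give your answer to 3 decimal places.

P = 172/2382 ≈ 0.072208 and Q = 374/2382 ≈ 0.157011.
Under the Kimura two-parameter model, d = −½ ln(1 − 2P − Q) − ¼ ln(1 − 2Q).
1 − 2P − Q = 0.698573, giving −½ ln(0.698573) = 0.179358.
1 − 2Q = 0.685978, giving −¼ ln(0.685978) = 0.094227.
d = 0.179358 + 0.094227 = 0.273585.

0.274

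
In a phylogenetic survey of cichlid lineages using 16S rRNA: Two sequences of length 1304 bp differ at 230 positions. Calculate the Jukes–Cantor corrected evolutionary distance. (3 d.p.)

0.201

p = 230/1304 ≈ 0.17638.
d = −(3/4) ln(1 − 4p/3) = −0.75 ln(1 − 0.235173) = −0.75 ln(0.764827)
  = −0.75 × (-0.268106) = 0.201080 substitutions/site.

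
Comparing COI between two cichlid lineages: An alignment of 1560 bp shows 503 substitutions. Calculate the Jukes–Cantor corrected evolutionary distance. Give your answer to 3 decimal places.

p = 503/1560 ≈ 0.322436.
d = −(3/4) ln(1 − 4p/3) = −0.75 ln(1 − 0.429915) = −0.75 ln(0.570085)
  = −0.75 × (-0.561970) = 0.421478 substitutions/site.

0.421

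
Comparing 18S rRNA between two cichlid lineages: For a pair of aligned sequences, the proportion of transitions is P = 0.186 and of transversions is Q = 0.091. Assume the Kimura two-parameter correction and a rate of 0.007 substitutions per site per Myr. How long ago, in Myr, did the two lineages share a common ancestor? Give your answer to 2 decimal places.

25.79

Under the Kimura two-parameter model, d = −½ ln(1 − 2P − Q) − ¼ ln(1 − 2Q).
1 − 2P − Q = 0.537, giving −½ ln(0.537) = 0.310879.
1 − 2Q = 0.818, giving −¼ ln(0.818) = 0.050223.
d = 0.310879 + 0.050223 = 0.361102.
Under a molecular clock d = 2μt, so t = d/(2μ) = 0.361102 / (2 × 0.007) = 25.79 Myr.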